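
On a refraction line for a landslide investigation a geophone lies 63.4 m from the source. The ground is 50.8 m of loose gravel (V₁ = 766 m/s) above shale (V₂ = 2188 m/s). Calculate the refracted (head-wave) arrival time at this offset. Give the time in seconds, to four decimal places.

0.1532 s

t = x/V₂ + 2h·√(V₂²−V₁²)/(V₁V₂).
√(V₂²−V₁²) = √(2188²−766²) = 2049.5 m/s; delay term = 2·50.8·2049.5/(766·2188) = 0.12424 s.
t = 63.4/2188 + 0.12424 = 0.15322 s.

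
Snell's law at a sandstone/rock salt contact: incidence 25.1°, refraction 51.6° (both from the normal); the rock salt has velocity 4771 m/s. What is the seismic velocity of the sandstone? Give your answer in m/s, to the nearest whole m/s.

Snell's law: sin 25.1°/V₁ = sin 51.6°/V₂.
V₁ = V₂·sin 25.1°/sin 51.6° = 4771 × 0.5413 = 2582.46 m/s.

2582 m/s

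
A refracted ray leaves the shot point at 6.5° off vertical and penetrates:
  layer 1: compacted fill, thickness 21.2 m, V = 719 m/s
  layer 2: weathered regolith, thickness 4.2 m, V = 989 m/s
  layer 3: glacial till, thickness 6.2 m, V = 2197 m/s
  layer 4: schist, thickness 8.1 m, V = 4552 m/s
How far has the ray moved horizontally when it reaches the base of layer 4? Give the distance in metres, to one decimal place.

Apply Snell's law at each interface; in layer i the horizontal offset is hᵢ·tan θᵢ.
Layer 1: θ = 6.50°; offset = 21.2·tan 6.50° = 2.415 m.
Layer 2: sin θ = 989·sin 6.5°/719 = 0.1557, θ = 8.96°; offset = 4.2·tan 8.96° = 0.662 m.
Layer 3: sin θ = 2197·sin 6.5°/719 = 0.3459, θ = 20.24°; offset = 6.2·tan 20.24° = 2.286 m.
Layer 4: sin θ = 4552·sin 6.5°/719 = 0.7167, θ = 45.78°; offset = 8.1·tan 45.78° = 8.324 m.
Total horizontal offset = 13.687 m.

13.7 m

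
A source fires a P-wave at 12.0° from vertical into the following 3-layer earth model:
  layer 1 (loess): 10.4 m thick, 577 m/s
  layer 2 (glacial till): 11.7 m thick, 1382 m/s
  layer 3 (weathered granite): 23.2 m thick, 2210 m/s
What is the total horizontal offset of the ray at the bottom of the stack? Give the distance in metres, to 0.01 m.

39.47 m

Apply Snell's law at each interface; in layer i the horizontal offset is hᵢ·tan θᵢ.
Layer 1: θ = 12.00°; offset = 10.4·tan 12.00° = 2.2106 m.
Layer 2: sin θ = 1382·sin 12.0°/577 = 0.4980, θ = 29.87°; offset = 11.7·tan 29.87° = 6.7187 m.
Layer 3: sin θ = 2210·sin 12.0°/577 = 0.7963, θ = 52.78°; offset = 23.2·tan 52.78° = 30.5443 m.
Summing the layer offsets gives 39.4736 m.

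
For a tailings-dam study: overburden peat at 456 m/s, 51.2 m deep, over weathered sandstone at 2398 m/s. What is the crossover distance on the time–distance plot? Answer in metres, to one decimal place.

124.1 m

x_cross = 2h·√((V₂+V₁)/(V₂−V₁)).
(V₂+V₁)/(V₂−V₁) = (2398+456)/(2398−456) = 1.4696; √ = 1.2123.
x_cross = 2·51.2·1.2123 = 124.14 m.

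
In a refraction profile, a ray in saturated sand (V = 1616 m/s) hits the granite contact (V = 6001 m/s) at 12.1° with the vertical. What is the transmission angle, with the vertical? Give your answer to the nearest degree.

sin θ₁/V₁ = sin θ₂/V₂ ⇒ sin θ₂ = 6001·sin 12.1°/1616 = 6001·0.2096/1616 = 0.7784.
θ₂ = arcsin 0.7784 = 51.12° from the normal.

51°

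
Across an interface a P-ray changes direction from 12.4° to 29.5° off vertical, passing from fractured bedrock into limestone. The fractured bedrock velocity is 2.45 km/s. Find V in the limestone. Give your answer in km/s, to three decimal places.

Snell's law: sin 12.4°/V₁ = sin 29.5°/V₂.
V₂ = V₁·sin 29.5°/sin 12.4° = 2.45 × 2.2932 = 5.618 km/s.

5.618 km/s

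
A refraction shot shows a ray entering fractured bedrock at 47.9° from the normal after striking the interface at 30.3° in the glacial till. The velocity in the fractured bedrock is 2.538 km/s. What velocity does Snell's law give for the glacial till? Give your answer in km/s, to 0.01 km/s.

Snell's law: sin 30.3°/V₁ = sin 47.9°/V₂.
V₁ = V₂·sin 30.3°/sin 47.9° = 2.538 × 0.6800 = 1.73 km/s.

1.73 km/s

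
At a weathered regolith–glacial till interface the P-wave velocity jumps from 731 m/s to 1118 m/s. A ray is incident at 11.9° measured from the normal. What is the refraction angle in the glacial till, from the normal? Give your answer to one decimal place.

18.4°

sin θ₁/V₁ = sin θ₂/V₂ ⇒ sin θ₂ = 1118·sin 11.9°/731 = 1118·0.2062/731 = 0.3154.
θ₂ = sin⁻¹(0.3154) = 18.38° (from vertical).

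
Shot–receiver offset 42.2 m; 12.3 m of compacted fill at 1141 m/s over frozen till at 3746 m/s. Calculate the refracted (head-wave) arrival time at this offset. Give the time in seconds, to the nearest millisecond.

t = x/V₂ + 2h·√(V₂²−V₁²)/(V₁V₂).
√(V₂²−V₁²) = √(3746²−1141²) = 3568.0 m/s; delay term = 2·12.3·3568.0/(1141·3746) = 0.02054 s.
t = 42.2/3746 + 0.02054 = 0.03180 s.

0.032 s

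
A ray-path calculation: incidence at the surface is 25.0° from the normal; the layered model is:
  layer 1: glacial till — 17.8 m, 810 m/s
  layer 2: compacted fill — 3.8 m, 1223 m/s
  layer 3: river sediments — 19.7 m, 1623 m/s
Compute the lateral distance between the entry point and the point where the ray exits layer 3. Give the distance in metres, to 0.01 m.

Ray parameter p = sin 25.0° / 810 m/s = 5.2175e-04 s/m.
Layer 1: θ = 25.00°; offset = 17.8·tan 25.00° = 8.3003 m.
Layer 2: sin θ = p·1223 = 0.6381 → θ = 39.65°; offset = 3.8·tan 39.65° = 3.1493 m.
Layer 3: sin θ = p·1623 = 0.8468 → θ = 57.87°; offset = 19.7·tan 57.87° = 31.3625 m.
Summing the layer offsets gives 42.8121 m.

42.81 m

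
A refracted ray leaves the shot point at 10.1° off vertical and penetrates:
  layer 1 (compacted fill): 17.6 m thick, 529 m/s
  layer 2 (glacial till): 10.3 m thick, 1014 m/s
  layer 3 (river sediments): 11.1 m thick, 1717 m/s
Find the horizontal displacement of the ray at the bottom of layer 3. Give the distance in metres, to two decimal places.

14.50 m

Ray parameter p = sin 10.1° / 529 m/s = 3.3151e-04 s/m.
Layer 1: θ = 10.10°; offset = 17.6·tan 10.10° = 3.1350 m.
Layer 2: sin θ = p·1014 = 0.3361 → θ = 19.64°; offset = 10.3·tan 19.64° = 3.6762 m.
Layer 3: sin θ = p·1717 = 0.5692 → θ = 34.69°; offset = 11.1·tan 34.69° = 7.6843 m.
Total horizontal offset = 14.4956 m.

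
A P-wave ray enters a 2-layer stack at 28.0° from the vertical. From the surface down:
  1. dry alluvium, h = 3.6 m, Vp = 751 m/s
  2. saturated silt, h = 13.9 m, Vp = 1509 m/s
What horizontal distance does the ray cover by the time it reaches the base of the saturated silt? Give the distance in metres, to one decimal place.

Apply Snell's law at each interface; in layer i the horizontal offset is hᵢ·tan θᵢ.
Layer 1: θ = 28.00°; offset = 3.6·tan 28.00° = 1.914 m.
Layer 2: sin θ = 1509·sin 28.0°/751 = 0.9433, θ = 70.62°; offset = 13.9·tan 70.62° = 39.508 m.
Σ offsets = 41.422 m.

41.4 m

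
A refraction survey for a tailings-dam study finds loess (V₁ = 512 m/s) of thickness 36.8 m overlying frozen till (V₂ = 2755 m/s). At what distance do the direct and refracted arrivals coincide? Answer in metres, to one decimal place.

θ_c = arcsin(512/2755) = 10.71°, so cos θ_c = 0.9826 and tᵢ = 2h cos θ_c/V₁ = 0.1412 s.
At crossover x/V₁ = x/V₂ + tᵢ ⇒ x = tᵢ/(1/V₁ − 1/V₂) = 0.14125/(1.9531e-03 − 3.6298e-04) = 88.83 m.

88.8 m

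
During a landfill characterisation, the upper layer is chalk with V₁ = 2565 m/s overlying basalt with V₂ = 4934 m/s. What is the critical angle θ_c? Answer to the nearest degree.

At critical incidence the refracted ray runs along the interface (θ₂ = 90°), so sin θ_c = V₁/V₂.
θ_c = arcsin(2565/4934) = arcsin 0.5199 = 31.32°.

31°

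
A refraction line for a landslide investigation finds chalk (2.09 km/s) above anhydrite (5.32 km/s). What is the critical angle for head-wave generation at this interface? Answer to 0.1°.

23.1°

At critical incidence the refracted ray runs along the interface (θ₂ = 90°), so sin θ_c = V₁/V₂.
θ_c = arcsin(2.09/5.32) = arcsin 0.3929 = 23.13°.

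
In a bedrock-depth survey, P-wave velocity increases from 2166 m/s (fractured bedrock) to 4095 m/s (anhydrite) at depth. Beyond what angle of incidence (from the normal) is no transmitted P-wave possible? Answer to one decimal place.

Critical incidence: sin θ_c = V₁/V₂ = 2166/4095 = 0.5289.
θ_c = arcsin 0.5289 = 31.93°.

31.9°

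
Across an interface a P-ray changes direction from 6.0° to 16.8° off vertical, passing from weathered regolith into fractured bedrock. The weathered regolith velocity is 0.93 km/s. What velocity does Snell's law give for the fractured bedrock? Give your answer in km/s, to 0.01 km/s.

2.57 km/s

sin 6.0° = 0.1045; sin 16.8° = 0.2890.
V₂ = V₁·(sin θ₂/sin θ₁) = 0.93·(0.2890/0.1045) = 2.57 km/s.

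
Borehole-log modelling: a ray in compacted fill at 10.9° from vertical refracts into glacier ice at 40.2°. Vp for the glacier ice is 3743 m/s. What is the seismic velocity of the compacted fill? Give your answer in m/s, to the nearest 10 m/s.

Snell's law: sin 10.9°/V₁ = sin 40.2°/V₂.
V₁ = V₂·sin 10.9°/sin 40.2° = 3743 × 0.2930 = 1096.56 m/s.

1100 m/s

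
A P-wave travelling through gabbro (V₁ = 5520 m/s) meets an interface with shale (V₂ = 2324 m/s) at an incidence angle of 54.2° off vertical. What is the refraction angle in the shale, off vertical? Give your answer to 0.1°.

sin θ₁/V₁ = sin θ₂/V₂ ⇒ sin θ₂ = 2324·sin 54.2°/5520 = 2324·0.8111/5520 = 0.3415.
θ₂ = arcsin 0.3415 = 19.97° from the normal.

20.0°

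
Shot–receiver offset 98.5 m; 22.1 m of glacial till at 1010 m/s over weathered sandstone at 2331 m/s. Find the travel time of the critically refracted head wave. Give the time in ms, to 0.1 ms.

θ_c = arcsin(V₁/V₂) = arcsin(1010/2331) = 25.68°, cos θ_c = 0.9013.
Intercept time tᵢ = 2h cos θ_c / V₁ = 2·22.1·0.9013/1010 = 0.03944 s.
t = x/V₂ + tᵢ = 98.5/2331 + 0.03944 = 0.08170 s.

81.7 ms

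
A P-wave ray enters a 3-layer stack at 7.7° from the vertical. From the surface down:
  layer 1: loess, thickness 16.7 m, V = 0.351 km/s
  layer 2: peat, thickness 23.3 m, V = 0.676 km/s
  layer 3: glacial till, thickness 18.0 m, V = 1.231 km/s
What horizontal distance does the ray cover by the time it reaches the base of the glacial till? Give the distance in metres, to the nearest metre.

18 m

p = sin θ₁/V₁ = sin 7.7°/0.351 = 3.8173e-01 s/km is conserved through the stack.
Layer 1: θ = 7.70°; offset = 16.7·tan 7.70° = 2.258 m.
Layer 2: sin θ = p·0.676 = 0.2580 → θ = 14.95°; offset = 23.3·tan 14.95° = 6.223 m.
Layer 3: sin θ = p·1.231 = 0.4699 → θ = 28.03°; offset = 18.0·tan 28.03° = 9.582 m.
Total horizontal offset = 18.063 m.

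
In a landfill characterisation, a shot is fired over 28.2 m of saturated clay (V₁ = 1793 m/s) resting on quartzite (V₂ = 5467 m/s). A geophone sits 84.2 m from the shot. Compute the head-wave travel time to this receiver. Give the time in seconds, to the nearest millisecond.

0.045 s

θ_c = arcsin(V₁/V₂) = arcsin(1793/5467) = 19.15°, cos θ_c = 0.9447.
Intercept time tᵢ = 2h cos θ_c / V₁ = 2·28.2·0.9447/1793 = 0.02972 s.
t = x/V₂ + tᵢ = 84.2/5467 + 0.02972 = 0.04512 s.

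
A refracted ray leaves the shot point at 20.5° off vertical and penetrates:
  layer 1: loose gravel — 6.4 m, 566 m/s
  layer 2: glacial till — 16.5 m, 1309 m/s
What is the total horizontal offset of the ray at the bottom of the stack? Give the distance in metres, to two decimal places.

25.18 m

p = sin θ₁/V₁ = sin 20.5°/566 = 6.1874e-04 s/m is conserved through the stack.
Layer 1: θ = 20.50°; offset = 6.4·tan 20.50° = 2.3929 m.
Layer 2: sin θ = p·1309 = 0.8099 → θ = 54.09°; offset = 16.5·tan 54.09° = 22.7849 m.
Σ offsets = 25.1777 m.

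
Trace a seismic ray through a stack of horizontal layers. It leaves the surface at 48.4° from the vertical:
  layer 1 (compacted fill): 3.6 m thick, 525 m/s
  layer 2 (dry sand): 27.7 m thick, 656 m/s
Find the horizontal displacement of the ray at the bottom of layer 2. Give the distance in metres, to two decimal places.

76.71 m

Apply Snell's law at each interface; in layer i the horizontal offset is hᵢ·tan θᵢ.
Layer 1: θ = 48.40°; offset = 3.6·tan 48.40° = 4.0548 m.
Layer 2: sin θ = 656·sin 48.4°/525 = 0.9344, θ = 69.13°; offset = 27.7·tan 69.13° = 72.6535 m.
Σ offsets = 76.7083 m.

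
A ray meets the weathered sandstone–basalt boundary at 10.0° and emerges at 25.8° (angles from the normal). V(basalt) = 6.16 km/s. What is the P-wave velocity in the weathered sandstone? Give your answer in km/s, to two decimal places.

2.46 km/s

Snell's law: sin 10.0°/V₁ = sin 25.8°/V₂.
V₁ = V₂·sin 10.0°/sin 25.8° = 6.16 × 0.3990 = 2.46 km/s.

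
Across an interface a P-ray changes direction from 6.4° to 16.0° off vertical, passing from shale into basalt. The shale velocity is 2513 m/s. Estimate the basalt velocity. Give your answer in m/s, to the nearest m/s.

sin 6.4° = 0.1115; sin 16.0° = 0.2756.
V₂ = V₁·(sin θ₂/sin θ₁) = 2513·(0.2756/0.1115) = 6214.08 m/s.

6214 m/s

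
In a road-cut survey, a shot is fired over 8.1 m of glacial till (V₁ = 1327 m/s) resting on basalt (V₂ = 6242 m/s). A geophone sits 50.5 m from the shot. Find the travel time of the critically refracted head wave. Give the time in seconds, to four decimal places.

0.0200 s

θ_c = arcsin(V₁/V₂) = arcsin(1327/6242) = 12.27°, cos θ_c = 0.9771.
Intercept time tᵢ = 2h cos θ_c / V₁ = 2·8.1·0.9771/1327 = 0.01193 s.
t = x/V₂ + tᵢ = 50.5/6242 + 0.01193 = 0.02002 s.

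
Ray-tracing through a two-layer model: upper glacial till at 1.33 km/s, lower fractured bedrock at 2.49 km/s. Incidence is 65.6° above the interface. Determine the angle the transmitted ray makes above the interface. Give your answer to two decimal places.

Angle from the normal: 90° − 65.6° = 24.4°.
Snell's law: sin θ₂ = (V₂/V₁)·sin θ₁ = (2.49/1.33)·sin 24.4° = 0.7734.
θ₂ = arcsin 0.7734 = 50.66° from the normal.
From the interface: 90° − 50.66° = 39.34°.

39.34°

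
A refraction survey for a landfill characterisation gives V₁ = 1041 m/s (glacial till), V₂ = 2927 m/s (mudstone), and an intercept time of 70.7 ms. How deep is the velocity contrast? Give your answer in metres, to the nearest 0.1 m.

θ_c = arcsin(1041/2927) = 20.83°; cos θ_c = 0.9346.
tᵢ = 2h cos θ_c/V₁ ⇒ h = tᵢ·V₁/(2 cos θ_c) = 0.0707·1041/(2·0.9346) = 39.37 m.

39.4 m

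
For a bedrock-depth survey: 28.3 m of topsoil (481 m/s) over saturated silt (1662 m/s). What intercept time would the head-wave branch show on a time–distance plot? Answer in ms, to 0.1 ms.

θ_c = arcsin(V₁/V₂) = arcsin(481/1662) = 16.82°; cos θ_c = 0.9572.
tᵢ = 2h·cos θ_c / V₁ = 2·28.3·0.9572 / 481 = 0.11264 s.

112.6 ms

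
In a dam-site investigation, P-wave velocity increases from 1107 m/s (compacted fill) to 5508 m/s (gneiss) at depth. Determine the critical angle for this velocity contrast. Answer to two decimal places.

11.59°

Critical incidence: sin θ_c = V₁/V₂ = 1107/5508 = 0.2010.
θ_c = arcsin 0.2010 = 11.59°.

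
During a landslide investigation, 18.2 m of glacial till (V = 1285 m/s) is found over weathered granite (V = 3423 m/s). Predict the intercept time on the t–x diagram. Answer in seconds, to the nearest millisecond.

0.026 s

tᵢ = 2h·√(V₂²−V₁²)/(V₁V₂).
√(V₂²−V₁²) = √(3423²−1285²) = 3172.6 m/s.
tᵢ = 2·18.2·3172.6/(1285·3423) = 0.02626 s.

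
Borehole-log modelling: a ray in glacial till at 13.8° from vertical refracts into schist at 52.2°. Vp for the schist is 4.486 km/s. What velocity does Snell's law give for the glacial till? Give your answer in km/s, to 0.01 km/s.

sin 13.8° = 0.2385; sin 52.2° = 0.7902.
V₁ = V₂·(sin θ₁/sin θ₂) = 4.486·(0.2385/0.7902) = 1.35 km/s.

1.35 km/s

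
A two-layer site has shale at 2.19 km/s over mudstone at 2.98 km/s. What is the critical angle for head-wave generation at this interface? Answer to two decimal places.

Critical incidence: sin θ_c = V₁/V₂ = 2.19/2.98 = 0.7349.
θ_c = arcsin 0.7349 = 47.30°.

47.30°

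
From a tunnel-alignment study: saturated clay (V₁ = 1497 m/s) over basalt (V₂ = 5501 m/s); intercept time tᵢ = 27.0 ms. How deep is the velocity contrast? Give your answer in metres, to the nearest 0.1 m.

h = tᵢ·V₁·V₂ / (2·√(V₂²−V₁²)).
√(V₂²−V₁²) = √(5501² − 1497²) = 5293.4 m/s.
h = 0.027 s × 1497 × 5501 / (2 × 5293.4) = 21.00 m.

21.0 m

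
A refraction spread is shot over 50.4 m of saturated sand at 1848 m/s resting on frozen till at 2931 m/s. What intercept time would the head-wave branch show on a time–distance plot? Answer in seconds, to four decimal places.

0.0423 s

θ_c = arcsin(V₁/V₂) = arcsin(1848/2931) = 39.09°; cos θ_c = 0.7762.
tᵢ = 2h·cos θ_c / V₁ = 2·50.4·0.7762 / 1848 = 0.04234 s.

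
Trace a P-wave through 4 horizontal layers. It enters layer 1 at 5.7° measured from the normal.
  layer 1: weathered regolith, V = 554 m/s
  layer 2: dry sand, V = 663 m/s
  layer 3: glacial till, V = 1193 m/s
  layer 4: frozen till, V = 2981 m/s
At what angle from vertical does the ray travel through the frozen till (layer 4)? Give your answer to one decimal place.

32.3°

Snell's law across each interface conserves sin θ / V, so sin θ_4 = V_4·sin θ₁/V₁.
sin θ_4 = 2981 × sin 5.7° / 554 = 0.5344.
θ_4 = arcsin 0.5344 = 32.31°.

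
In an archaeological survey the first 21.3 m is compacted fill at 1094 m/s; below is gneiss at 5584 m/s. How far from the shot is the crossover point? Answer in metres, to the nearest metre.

θ_c = arcsin(1094/5584) = 11.30°, so cos θ_c = 0.9806 and tᵢ = 2h cos θ_c/V₁ = 0.0382 s.
At crossover x/V₁ = x/V₂ + tᵢ ⇒ x = tᵢ/(1/V₁ − 1/V₂) = 0.03819/(9.1408e-04 − 1.7908e-04) = 51.95 m.

52 m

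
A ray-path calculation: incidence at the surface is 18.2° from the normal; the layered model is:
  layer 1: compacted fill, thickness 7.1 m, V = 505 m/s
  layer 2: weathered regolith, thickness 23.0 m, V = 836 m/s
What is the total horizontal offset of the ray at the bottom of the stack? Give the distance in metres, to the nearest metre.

p = sin θ₁/V₁ = sin 18.2°/505 = 6.1848e-04 s/m is conserved through the stack.
Layer 1: θ = 18.20°; offset = 7.1·tan 18.20° = 2.334 m.
Layer 2: sin θ = p·836 = 0.5171 → θ = 31.13°; offset = 23.0·tan 31.13° = 13.894 m.
Σ offsets = 16.228 m.

16 m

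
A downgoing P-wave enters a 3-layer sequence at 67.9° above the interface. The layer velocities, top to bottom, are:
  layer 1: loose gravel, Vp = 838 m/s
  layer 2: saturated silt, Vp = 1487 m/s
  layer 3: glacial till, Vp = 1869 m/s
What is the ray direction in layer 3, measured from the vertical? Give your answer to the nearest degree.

57°

From the normal: θ₁ = 90° − 67.9° = 22.1°.
Snell's law across each interface conserves sin θ / V, so sin θ_3 = V_3·sin θ₁/V₁.
sin θ_3 = 1869 × sin 22.1° / 838 = 0.8391.
θ_3 = arcsin 0.8391 = 57.04°.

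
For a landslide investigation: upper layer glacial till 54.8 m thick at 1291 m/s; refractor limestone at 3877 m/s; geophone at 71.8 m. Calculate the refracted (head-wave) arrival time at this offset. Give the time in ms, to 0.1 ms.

98.6 ms

θ_c = arcsin(V₁/V₂) = arcsin(1291/3877) = 19.45°, cos θ_c = 0.9429.
Intercept time tᵢ = 2h cos θ_c / V₁ = 2·54.8·0.9429/1291 = 0.08005 s.
t = x/V₂ + tᵢ = 71.8/3877 + 0.08005 = 0.09857 s.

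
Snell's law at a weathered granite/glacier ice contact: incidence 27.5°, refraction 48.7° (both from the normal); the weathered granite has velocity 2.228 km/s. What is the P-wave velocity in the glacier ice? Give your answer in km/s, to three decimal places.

sin 27.5° = 0.4617; sin 48.7° = 0.7513.
V₂ = V₁·(sin θ₂/sin θ₁) = 2.228·(0.7513/0.4617) = 3.625 km/s.

3.625 km/s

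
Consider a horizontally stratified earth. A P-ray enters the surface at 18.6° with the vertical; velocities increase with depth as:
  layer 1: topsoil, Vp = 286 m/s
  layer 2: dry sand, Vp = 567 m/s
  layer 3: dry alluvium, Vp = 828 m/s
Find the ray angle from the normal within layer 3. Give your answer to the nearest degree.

Ray parameter p = sin 18.6° / 286 = 1.1152e-03 s/m.
sin θ_3 = p·V_3 = 1.1152e-03 × 828 = 0.9234.
θ_3 = arcsin 0.9234 = 67.43°.

67°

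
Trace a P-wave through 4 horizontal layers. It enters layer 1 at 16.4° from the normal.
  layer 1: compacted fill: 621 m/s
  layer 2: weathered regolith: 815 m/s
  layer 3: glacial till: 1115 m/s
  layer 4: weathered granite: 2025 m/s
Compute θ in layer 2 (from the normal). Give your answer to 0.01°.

21.75°

Snell's law across each interface conserves sin θ / V, so sin θ_2 = V_2·sin θ₁/V₁.
sin θ_2 = 815 × sin 16.4° / 621 = 0.3705.
θ_2 = arcsin 0.3705 = 21.75°.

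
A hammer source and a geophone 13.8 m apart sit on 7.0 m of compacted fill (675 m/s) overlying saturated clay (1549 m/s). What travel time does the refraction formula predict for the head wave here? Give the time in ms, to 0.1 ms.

θ_c = arcsin(V₁/V₂) = arcsin(675/1549) = 25.83°, cos θ_c = 0.9001.
Intercept time tᵢ = 2h cos θ_c / V₁ = 2·7.0·0.9001/675 = 0.01867 s.
t = x/V₂ + tᵢ = 13.8/1549 + 0.01867 = 0.02758 s.

27.6 ms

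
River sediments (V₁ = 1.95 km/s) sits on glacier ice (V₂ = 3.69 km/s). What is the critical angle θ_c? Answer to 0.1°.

31.9°

Critical incidence: sin θ_c = V₁/V₂ = 1.95/3.69 = 0.5285.
θ_c = arcsin 0.5285 = 31.90°.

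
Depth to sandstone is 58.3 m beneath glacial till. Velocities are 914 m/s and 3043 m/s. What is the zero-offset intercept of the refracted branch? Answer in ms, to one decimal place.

tᵢ = 2h·√(V₂²−V₁²)/(V₁V₂).
√(V₂²−V₁²) = √(3043²−914²) = 2902.5 m/s.
tᵢ = 2·58.3·2902.5/(914·3043) = 0.12168 s.

121.7 ms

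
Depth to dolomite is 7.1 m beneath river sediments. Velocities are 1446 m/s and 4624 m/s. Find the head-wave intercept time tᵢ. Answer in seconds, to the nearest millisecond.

θ_c = arcsin(V₁/V₂) = arcsin(1446/4624) = 18.22°; cos θ_c = 0.9498.
tᵢ = 2h·cos θ_c / V₁ = 2·7.1·0.9498 / 1446 = 0.00933 s.

0.009 s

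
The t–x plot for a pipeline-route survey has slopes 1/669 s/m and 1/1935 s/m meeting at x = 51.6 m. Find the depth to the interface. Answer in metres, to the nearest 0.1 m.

18.0 m

x_cross = 2h·√((V₂+V₁)/(V₂−V₁)) → h = x_cross / (2·√((V₂+V₁)/(V₂−V₁))).
√((V₂+V₁)/(V₂−V₁)) = √((1935+669)/(1935−669)) = 1.4342.
h = 51.6 / (2·1.4342) = 17.99 m.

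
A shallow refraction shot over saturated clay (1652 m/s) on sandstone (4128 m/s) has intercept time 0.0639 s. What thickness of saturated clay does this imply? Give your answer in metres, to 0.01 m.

57.59 m

θ_c = arcsin(1652/4128) = 23.59°; cos θ_c = 0.9164.
tᵢ = 2h cos θ_c/V₁ ⇒ h = tᵢ·V₁/(2 cos θ_c) = 0.0639·1652/(2·0.9164) = 57.59 m.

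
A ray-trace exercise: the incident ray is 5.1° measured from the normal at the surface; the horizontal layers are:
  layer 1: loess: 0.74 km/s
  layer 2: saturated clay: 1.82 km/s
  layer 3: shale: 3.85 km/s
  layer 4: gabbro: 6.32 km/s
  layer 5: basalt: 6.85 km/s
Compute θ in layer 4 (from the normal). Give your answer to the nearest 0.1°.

49.4°

Ray parameter p = sin 5.1° / 0.74 = 1.2013e-01 s/km.
sin θ_4 = p·V_4 = 1.2013e-01 × 6.32 = 0.7592.
θ_4 = arcsin 0.7592 = 49.39°.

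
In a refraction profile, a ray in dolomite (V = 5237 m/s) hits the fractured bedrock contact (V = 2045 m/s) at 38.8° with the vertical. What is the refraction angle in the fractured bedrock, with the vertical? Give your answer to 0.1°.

Snell's law: sin θ₂ = (V₂/V₁)·sin θ₁ = (2045/5237)·sin 38.8° = 0.2447.
θ₂ = arcsin 0.2447 = 14.16° from the normal.

14.2°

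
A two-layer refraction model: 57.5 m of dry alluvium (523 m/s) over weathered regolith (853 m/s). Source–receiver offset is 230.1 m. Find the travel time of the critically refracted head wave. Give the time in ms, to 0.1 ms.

θ_c = arcsin(V₁/V₂) = arcsin(523/853) = 37.82°, cos θ_c = 0.7900.
Intercept time tᵢ = 2h cos θ_c / V₁ = 2·57.5·0.7900/523 = 0.17371 s.
t = x/V₂ + tᵢ = 230.1/853 + 0.17371 = 0.44346 s.

443.5 ms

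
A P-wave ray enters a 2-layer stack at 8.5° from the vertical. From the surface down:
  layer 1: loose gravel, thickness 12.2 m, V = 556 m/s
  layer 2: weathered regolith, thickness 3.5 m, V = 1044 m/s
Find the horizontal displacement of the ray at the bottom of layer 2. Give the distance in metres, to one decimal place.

Ray parameter p = sin 8.5° / 556 m/s = 2.6584e-04 s/m.
Layer 1: θ = 8.50°; offset = 12.2·tan 8.50° = 1.823 m.
Layer 2: sin θ = p·1044 = 0.2775 → θ = 16.11°; offset = 3.5·tan 16.11° = 1.011 m.
Total horizontal offset = 2.834 m.

2.8 m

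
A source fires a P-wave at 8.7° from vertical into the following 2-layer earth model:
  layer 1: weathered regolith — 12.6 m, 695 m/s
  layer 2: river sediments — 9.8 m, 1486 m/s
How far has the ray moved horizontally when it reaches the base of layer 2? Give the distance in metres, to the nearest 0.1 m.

Ray parameter p = sin 8.7° / 695 m/s = 2.1764e-04 s/m.
Layer 1: θ = 8.70°; offset = 12.6·tan 8.70° = 1.928 m.
Layer 2: sin θ = p·1486 = 0.3234 → θ = 18.87°; offset = 9.8·tan 18.87° = 3.349 m.
Total horizontal offset = 5.278 m.

5.3 m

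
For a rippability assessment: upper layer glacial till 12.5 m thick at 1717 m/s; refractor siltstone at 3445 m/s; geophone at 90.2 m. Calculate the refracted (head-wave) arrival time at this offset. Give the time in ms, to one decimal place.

θ_c = arcsin(V₁/V₂) = arcsin(1717/3445) = 29.89°, cos θ_c = 0.8669.
Intercept time tᵢ = 2h cos θ_c / V₁ = 2·12.5·0.8669/1717 = 0.01262 s.
t = x/V₂ + tᵢ = 90.2/3445 + 0.01262 = 0.03881 s.

38.8 ms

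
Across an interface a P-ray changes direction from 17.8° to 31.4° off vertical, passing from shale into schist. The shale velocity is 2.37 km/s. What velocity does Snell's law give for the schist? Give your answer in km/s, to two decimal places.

Snell's law: sin 17.8°/V₁ = sin 31.4°/V₂.
V₂ = V₁·sin 31.4°/sin 17.8° = 2.37 × 1.7043 = 4.04 km/s.

4.04 km/s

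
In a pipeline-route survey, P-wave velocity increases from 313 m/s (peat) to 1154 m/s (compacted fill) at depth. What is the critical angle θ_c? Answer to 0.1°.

Critical incidence: sin θ_c = V₁/V₂ = 313/1154 = 0.2712.
θ_c = arcsin 0.2712 = 15.74°.

15.7°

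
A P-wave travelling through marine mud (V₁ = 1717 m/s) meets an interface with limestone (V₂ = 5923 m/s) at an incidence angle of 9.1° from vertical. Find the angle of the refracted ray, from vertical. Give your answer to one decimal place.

33.1°

Snell's law: sin θ₂ = (V₂/V₁)·sin θ₁ = (5923/1717)·sin 9.1° = 0.5456.
θ₂ = sin⁻¹(0.5456) = 33.06° (from vertical).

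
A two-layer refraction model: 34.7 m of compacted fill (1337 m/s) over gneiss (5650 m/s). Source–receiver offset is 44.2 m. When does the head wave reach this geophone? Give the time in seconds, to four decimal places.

θ_c = arcsin(V₁/V₂) = arcsin(1337/5650) = 13.69°, cos θ_c = 0.9716.
Intercept time tᵢ = 2h cos θ_c / V₁ = 2·34.7·0.9716/1337 = 0.05043 s.
t = x/V₂ + tᵢ = 44.2/5650 + 0.05043 = 0.05826 s.

0.0583 s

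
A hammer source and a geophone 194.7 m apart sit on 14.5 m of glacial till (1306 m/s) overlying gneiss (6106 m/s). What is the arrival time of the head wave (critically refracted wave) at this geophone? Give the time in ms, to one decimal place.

53.6 ms

t = x/V₂ + 2h·√(V₂²−V₁²)/(V₁V₂).
√(V₂²−V₁²) = √(6106²−1306²) = 5964.7 m/s; delay term = 2·14.5·5964.7/(1306·6106) = 0.02169 s.
t = 194.7/6106 + 0.02169 = 0.05358 s.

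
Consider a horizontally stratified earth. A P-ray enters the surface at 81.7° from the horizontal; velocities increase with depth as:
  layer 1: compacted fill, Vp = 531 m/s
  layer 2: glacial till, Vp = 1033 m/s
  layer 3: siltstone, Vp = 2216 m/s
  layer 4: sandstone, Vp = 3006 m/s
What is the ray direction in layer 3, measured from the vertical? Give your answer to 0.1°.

From the normal: θ₁ = 90° − 81.7° = 8.3°.
Ray parameter p = sin 8.3° / 531 = 2.7186e-04 s/m.
sin θ_3 = p·V_3 = 2.7186e-04 × 2216 = 0.6024.
θ_3 = arcsin 0.6024 = 37.04°.

37.0°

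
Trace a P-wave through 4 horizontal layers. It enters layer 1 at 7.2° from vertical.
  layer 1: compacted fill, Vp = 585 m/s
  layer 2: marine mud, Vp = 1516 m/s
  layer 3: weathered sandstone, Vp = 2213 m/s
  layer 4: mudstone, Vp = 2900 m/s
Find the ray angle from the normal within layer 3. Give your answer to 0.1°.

28.3°

Snell's law across each interface conserves sin θ / V, so sin θ_3 = V_3·sin θ₁/V₁.
sin θ_3 = 2213 × sin 7.2° / 585 = 0.4741.
θ_3 = arcsin 0.4741 = 28.30°.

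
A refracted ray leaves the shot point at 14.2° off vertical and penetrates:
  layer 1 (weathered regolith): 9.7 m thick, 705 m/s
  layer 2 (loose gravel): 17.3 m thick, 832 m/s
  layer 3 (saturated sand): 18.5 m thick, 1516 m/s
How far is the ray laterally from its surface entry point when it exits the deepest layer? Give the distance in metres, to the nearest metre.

19 m

p = sin θ₁/V₁ = sin 14.2°/705 = 3.4795e-04 s/m is conserved through the stack.
Layer 1: θ = 14.20°; offset = 9.7·tan 14.20° = 2.454 m.
Layer 2: sin θ = p·832 = 0.2895 → θ = 16.83°; offset = 17.3·tan 16.83° = 5.232 m.
Layer 3: sin θ = p·1516 = 0.5275 → θ = 31.84°; offset = 18.5·tan 31.84° = 11.487 m.
Σ offsets = 19.174 m.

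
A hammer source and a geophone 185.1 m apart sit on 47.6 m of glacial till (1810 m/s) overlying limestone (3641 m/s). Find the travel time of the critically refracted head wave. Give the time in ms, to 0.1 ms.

96.5 ms

θ_c = arcsin(V₁/V₂) = arcsin(1810/3641) = 29.81°, cos θ_c = 0.8677.
Intercept time tᵢ = 2h cos θ_c / V₁ = 2·47.6·0.8677/1810 = 0.04564 s.
t = x/V₂ + tᵢ = 185.1/3641 + 0.04564 = 0.09647 s.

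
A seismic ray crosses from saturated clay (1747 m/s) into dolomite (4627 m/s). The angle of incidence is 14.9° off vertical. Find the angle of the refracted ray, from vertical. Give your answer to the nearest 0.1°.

42.9°

sin θ₁/V₁ = sin θ₂/V₂ ⇒ sin θ₂ = 4627·sin 14.9°/1747 = 4627·0.2571/1747 = 0.6810.
θ₂ = sin⁻¹(0.6810) = 42.92° (from vertical).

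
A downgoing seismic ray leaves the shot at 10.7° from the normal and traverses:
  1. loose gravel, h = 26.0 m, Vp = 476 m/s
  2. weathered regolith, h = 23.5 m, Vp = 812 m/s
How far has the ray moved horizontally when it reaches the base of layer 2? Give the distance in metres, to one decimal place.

12.8 m

Apply Snell's law at each interface; in layer i the horizontal offset is hᵢ·tan θᵢ.
Layer 1: θ = 10.70°; offset = 26.0·tan 10.70° = 4.913 m.
Layer 2: sin θ = 812·sin 10.7°/476 = 0.3167, θ = 18.47°; offset = 23.5·tan 18.47° = 7.847 m.
Total horizontal offset = 12.760 m.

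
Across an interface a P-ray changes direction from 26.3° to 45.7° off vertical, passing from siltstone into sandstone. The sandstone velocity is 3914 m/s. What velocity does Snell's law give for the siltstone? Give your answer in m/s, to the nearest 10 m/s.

Snell's law: sin 26.3°/V₁ = sin 45.7°/V₂.
V₁ = V₂·sin 26.3°/sin 45.7° = 3914 × 0.6191 = 2423.08 m/s.

2420 m/s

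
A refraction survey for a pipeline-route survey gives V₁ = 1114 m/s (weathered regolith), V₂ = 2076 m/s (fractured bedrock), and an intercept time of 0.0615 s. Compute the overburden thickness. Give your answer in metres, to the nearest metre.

41 m

h = tᵢ·V₁·V₂ / (2·√(V₂²−V₁²)).
√(V₂²−V₁²) = √(2076² − 1114²) = 1751.8 m/s.
h = 0.0615 s × 1114 × 2076 / (2 × 1751.8) = 40.60 m.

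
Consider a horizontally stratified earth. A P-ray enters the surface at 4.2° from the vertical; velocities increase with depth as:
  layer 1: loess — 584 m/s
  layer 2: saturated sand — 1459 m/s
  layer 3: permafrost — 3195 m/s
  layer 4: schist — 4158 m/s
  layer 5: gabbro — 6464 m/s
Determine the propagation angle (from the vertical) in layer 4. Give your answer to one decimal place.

Snell's law across each interface conserves sin θ / V, so sin θ_4 = V_4·sin θ₁/V₁.
sin θ_4 = 4158 × sin 4.2° / 584 = 0.5214.
θ_4 = 31.43° from the vertical.

31.4°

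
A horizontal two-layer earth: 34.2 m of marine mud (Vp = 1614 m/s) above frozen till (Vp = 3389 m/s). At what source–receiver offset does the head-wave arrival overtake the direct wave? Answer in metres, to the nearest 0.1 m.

114.8 m

θ_c = arcsin(1614/3389) = 28.44°, so cos θ_c = 0.8793 and tᵢ = 2h cos θ_c/V₁ = 0.0373 s.
At crossover x/V₁ = x/V₂ + tᵢ ⇒ x = tᵢ/(1/V₁ − 1/V₂) = 0.03726/(6.1958e-04 − 2.9507e-04) = 114.83 m.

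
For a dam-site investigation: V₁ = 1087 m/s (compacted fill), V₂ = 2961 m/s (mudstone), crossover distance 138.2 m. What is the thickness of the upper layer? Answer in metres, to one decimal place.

h = (x_cross/2)·√((V₂−V₁)/(V₂+V₁)).
(V₂−V₁)/(V₂+V₁) = (2961−1087)/(2961+1087) = 0.4629; √ = 0.6804.
h = (138.2/2)·0.6804 = 47.02 m.

47.0 m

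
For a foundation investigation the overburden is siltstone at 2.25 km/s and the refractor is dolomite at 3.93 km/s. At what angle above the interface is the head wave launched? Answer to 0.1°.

55.1°

Critical incidence: sin θ_c = V₁/V₂ = 2.25/3.93 = 0.5725.
θ_c = arcsin 0.5725 = 34.93°.
Measured from the interface: 90° − 34.93° = 55.07°.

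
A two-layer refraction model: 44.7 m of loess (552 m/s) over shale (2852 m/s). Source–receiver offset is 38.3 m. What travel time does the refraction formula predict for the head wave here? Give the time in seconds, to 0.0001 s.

0.1723 s

t = x/V₂ + 2h·√(V₂²−V₁²)/(V₁V₂).
√(V₂²−V₁²) = √(2852²−552²) = 2798.1 m/s; delay term = 2·44.7·2798.1/(552·2852) = 0.15889 s.
t = 38.3/2852 + 0.15889 = 0.17232 s.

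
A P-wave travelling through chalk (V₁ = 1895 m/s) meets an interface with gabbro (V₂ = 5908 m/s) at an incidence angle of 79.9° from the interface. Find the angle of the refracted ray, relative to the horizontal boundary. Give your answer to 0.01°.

56.86°

Convert to the normal: θ₁ = 90° − 79.9° = 10.1°.
sin θ₁/V₁ = sin θ₂/V₂ ⇒ sin θ₂ = 5908·sin 10.1°/1895 = 5908·0.1754/1895 = 0.5467.
θ₂ = sin⁻¹(0.5467) = 33.14° (from vertical).
From the interface: 90° − 33.14° = 56.86°.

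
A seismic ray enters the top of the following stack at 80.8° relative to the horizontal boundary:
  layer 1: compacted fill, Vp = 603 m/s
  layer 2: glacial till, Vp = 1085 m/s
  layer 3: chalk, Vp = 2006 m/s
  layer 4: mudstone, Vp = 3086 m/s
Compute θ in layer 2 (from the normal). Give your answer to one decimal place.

From the normal: θ₁ = 90° − 80.8° = 9.2°.
Snell's law across each interface conserves sin θ / V, so sin θ_2 = V_2·sin θ₁/V₁.
sin θ_2 = 1085 × sin 9.2° / 603 = 0.2877.
θ_2 = 16.72° from the vertical.

16.7°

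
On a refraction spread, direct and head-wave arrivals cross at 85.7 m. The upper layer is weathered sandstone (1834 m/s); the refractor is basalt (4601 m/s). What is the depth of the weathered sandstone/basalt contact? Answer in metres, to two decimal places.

28.10 m

h = (x_cross/2)·√((V₂−V₁)/(V₂+V₁)).
(V₂−V₁)/(V₂+V₁) = (4601−1834)/(4601+1834) = 0.4300; √ = 0.6557.
h = (85.7/2)·0.6557 = 28.10 m.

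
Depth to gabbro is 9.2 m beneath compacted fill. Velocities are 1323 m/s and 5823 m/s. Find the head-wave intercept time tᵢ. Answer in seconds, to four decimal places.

tᵢ = 2h·√(V₂²−V₁²)/(V₁V₂).
√(V₂²−V₁²) = √(5823²−1323²) = 5670.7 m/s.
tᵢ = 2·9.2·5670.7/(1323·5823) = 0.01354 s.

0.0135 s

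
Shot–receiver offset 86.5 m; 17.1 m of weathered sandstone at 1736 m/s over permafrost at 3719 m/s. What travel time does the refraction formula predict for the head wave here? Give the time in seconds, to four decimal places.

0.0407 s

t = x/V₂ + 2h·√(V₂²−V₁²)/(V₁V₂).
√(V₂²−V₁²) = √(3719²−1736²) = 3289.0 m/s; delay term = 2·17.1·3289.0/(1736·3719) = 0.01742 s.
t = 86.5/3719 + 0.01742 = 0.04068 s.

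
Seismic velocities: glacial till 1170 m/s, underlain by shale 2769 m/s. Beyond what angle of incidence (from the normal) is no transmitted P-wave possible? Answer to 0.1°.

25.0°

At critical incidence the refracted ray runs along the interface (θ₂ = 90°), so sin θ_c = V₁/V₂.
θ_c = arcsin(1170/2769) = arcsin 0.4225 = 24.99°.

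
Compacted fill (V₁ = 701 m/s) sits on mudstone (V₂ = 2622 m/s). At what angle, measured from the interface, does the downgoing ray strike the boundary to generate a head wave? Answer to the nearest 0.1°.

At critical incidence the refracted ray runs along the interface (θ₂ = 90°), so sin θ_c = V₁/V₂.
θ_c = arcsin(701/2622) = arcsin 0.2674 = 15.51°.
Measured from the interface: 90° − 15.51° = 74.49°.

74.5°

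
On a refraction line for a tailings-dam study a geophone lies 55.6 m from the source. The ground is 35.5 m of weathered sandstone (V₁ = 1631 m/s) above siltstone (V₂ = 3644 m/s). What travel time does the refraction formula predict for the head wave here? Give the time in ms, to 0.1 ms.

t = x/V₂ + 2h·√(V₂²−V₁²)/(V₁V₂).
√(V₂²−V₁²) = √(3644²−1631²) = 3258.6 m/s; delay term = 2·35.5·3258.6/(1631·3644) = 0.03893 s.
t = 55.6/3644 + 0.03893 = 0.05419 s.

54.2 ms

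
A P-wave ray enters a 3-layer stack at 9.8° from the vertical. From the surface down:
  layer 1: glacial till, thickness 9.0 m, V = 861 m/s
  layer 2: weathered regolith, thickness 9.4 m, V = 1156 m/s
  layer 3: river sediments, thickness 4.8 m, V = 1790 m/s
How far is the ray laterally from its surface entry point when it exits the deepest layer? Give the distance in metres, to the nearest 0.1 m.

5.6 m

Ray parameter p = sin 9.8° / 861 m/s = 1.9769e-04 s/m.
Layer 1: θ = 9.80°; offset = 9.0·tan 9.80° = 1.555 m.
Layer 2: sin θ = p·1156 = 0.2285 → θ = 13.21°; offset = 9.4·tan 13.21° = 2.207 m.
Layer 3: sin θ = p·1790 = 0.3539 → θ = 20.72°; offset = 4.8·tan 20.72° = 1.816 m.
Σ offsets = 5.577 m.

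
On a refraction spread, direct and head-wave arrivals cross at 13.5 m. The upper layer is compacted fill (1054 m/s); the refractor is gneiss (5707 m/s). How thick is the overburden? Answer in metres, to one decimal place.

h = (x_cross/2)·√((V₂−V₁)/(V₂+V₁)).
(V₂−V₁)/(V₂+V₁) = (5707−1054)/(5707+1054) = 0.6882; √ = 0.8296.
h = (13.5/2)·0.8296 = 5.60 m.

5.6 m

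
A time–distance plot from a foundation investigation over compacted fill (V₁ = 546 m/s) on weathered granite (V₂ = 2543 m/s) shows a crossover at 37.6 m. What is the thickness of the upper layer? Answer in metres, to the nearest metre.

15 m

x_cross = 2h·√((V₂+V₁)/(V₂−V₁)) → h = x_cross / (2·√((V₂+V₁)/(V₂−V₁))).
√((V₂+V₁)/(V₂−V₁)) = √((2543+546)/(2543−546)) = 1.2437.
h = 37.6 / (2·1.2437) = 15.12 m.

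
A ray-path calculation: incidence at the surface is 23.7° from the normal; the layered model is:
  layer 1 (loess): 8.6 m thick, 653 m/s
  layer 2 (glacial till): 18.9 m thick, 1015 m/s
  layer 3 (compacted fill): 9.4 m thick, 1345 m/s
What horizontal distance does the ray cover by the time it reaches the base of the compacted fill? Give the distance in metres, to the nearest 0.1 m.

Ray parameter p = sin 23.7° / 653 m/s = 6.1554e-04 s/m.
Layer 1: θ = 23.70°; offset = 8.6·tan 23.70° = 3.775 m.
Layer 2: sin θ = p·1015 = 0.6248 → θ = 38.67°; offset = 18.9·tan 38.67° = 15.123 m.
Layer 3: sin θ = p·1345 = 0.8279 → θ = 55.88°; offset = 9.4·tan 55.88° = 13.875 m.
Σ offsets = 32.774 m.

32.8 m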